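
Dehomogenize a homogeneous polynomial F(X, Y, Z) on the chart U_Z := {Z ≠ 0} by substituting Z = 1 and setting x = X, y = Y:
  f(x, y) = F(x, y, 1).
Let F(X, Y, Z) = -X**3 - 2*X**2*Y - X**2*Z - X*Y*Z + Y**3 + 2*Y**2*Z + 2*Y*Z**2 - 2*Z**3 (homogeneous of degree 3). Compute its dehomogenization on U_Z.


f(x, y) = -x**3 - 2*x**2*y - x**2 - x*y + y**3 + 2*y**2 + 2*y - 2

On U_Z we set Z = 1. Each monomial c·X^i·Y^j·Z^k in F becomes c·x^i·y^j·1^k = c·x^i·y^j.
Substituting Z = 1: F(X, Y, 1) = -x**3 - 2*x**2*y - x**2 - x*y + y**3 + 2*y**2 + 2*y - 2.
Note: deg(f) ≤ deg(F) = 3; strict inequality happens when F is divisible by Z (lost terms).


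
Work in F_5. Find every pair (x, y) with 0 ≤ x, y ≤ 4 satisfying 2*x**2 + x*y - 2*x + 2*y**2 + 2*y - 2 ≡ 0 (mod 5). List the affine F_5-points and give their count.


Affine F_5-points: {(0, 2), (1, 3), (2, 4), (3, 0), (4, 1)}; count = 5.

For each of the 25 pairs (x, y) ∈ F_5², evaluate f(x, y) mod 5. Record the zeros.
  x = 0: [0↦3, 1↦2, 2↦0, 3↦2, 4↦3]  zeros at y ∈ {2}
  x = 1: [0↦3, 1↦3, 2↦2, 3↦0, 4↦2]  zeros at y ∈ {3}
  x = 2: [0↦2, 1↦3, 2↦3, 3↦2, 4↦0]  zeros at y ∈ {4}
  x = 3: [0↦0, 1↦2, 2↦3, 3↦3, 4↦2]  zeros at y ∈ {0}
  x = 4: [0↦2, 1↦0, 2↦2, 3↦3, 4↦3]  zeros at y ∈ {1}
Collecting zeros: affine points = {(0, 2), (1, 3), (2, 4), (3, 0), (4, 1)}.
Total count |C(F_5)_aff| = 5.


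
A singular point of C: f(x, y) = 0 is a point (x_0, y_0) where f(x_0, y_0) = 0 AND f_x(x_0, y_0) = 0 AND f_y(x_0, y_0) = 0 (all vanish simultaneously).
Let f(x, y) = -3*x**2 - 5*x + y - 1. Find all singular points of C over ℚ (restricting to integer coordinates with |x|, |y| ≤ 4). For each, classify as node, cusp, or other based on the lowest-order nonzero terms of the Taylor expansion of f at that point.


No singular points in the scanned grid; C is smooth there.

Compute partial derivatives:
  f_x = -6*x - 5.
  f_y = 1.
f_y = 1 is a nonzero constant, so f_y never vanishes: no point (x, y) can satisfy f = f_x = f_y = 0. In particular no (x, y) ∈ {−4, ..., 4}² is singular; the curve is smooth.


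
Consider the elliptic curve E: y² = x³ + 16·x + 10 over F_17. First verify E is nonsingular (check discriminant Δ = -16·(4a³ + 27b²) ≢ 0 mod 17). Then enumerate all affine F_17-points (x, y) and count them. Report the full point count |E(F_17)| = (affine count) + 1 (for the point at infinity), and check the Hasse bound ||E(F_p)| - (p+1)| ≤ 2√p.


Affine points = {(2, 4), (2, 13), (3, 0), (4, 6), (4, 11), (6, 4), (6, 13), (8, 2), (8, 15), (9, 4), (9, 13), (11, 2), (11, 15), (12, 3), (12, 14), (13, 1), (13, 16), (15, 2), (15, 15)}; affine count = 19; |E(F_17)| = 20.

Discriminant check: Δ ∝ 4a³ + 27b² = 4·16³ + 27·10² = 4·4096 + 27·100 ≡ 10 (mod 17). Nonzero ⇒ E is nonsingular.
For each x ∈ F_17, compute rhs = x³ + 16·x + 10 mod 17, then count y ∈ F_17 with y² ≡ rhs.
  x = 0: rhs = 10, matching y values: none (0 points).
  x = 1: rhs = 10, matching y values: none (0 points).
  x = 2: rhs = 16, matching y values: 4, 13 (2 points).
  x = 3: rhs = 0, matching y values: 0 (1 points).
  x = 4: rhs = 2, matching y values: 6, 11 (2 points).
  x = 5: rhs = 11, matching y values: none (0 points).
  x = 6: rhs = 16, matching y values: 4, 13 (2 points).
  x = 7: rhs = 6, matching y values: none (0 points).
  x = 8: rhs = 4, matching y values: 2, 15 (2 points).
  x = 9: rhs = 16, matching y values: 4, 13 (2 points).
  x = 10: rhs = 14, matching y values: none (0 points).
  x = 11: rhs = 4, matching y values: 2, 15 (2 points).
  x = 12: rhs = 9, matching y values: 3, 14 (2 points).
  x = 13: rhs = 1, matching y values: 1, 16 (2 points).
  x = 14: rhs = 3, matching y values: none (0 points).
  x = 15: rhs = 4, matching y values: 2, 15 (2 points).
  x = 16: rhs = 10, matching y values: none (0 points).
Total affine count: 19.
Full point count |E(F_17)| = 19 + 1 = 20.
Hasse bound: |20 − (17+1)| = |2| = 2 ≤ 2√17 ≈ 8.2462 ✓.


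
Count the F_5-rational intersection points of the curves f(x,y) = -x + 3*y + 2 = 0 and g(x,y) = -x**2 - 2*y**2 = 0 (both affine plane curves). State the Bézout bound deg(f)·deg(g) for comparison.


Common zeros: ∅; count = 0; Bézout bound = 2.

deg(f) = 1, deg(g) = 2, so Bézout bound = 2.
Scan x ∈ F_5. For each x, list the y ∈ F_5 with f(x, y) ≡ 0 and those with g(x, y) ≡ 0 (mod 5); the common zeros in that column are the intersection.
  x = 0: f ≡ 0 at y ∈ {1}; g ≡ 0 at y ∈ {0}; common: ∅.
  x = 1: f ≡ 0 at y ∈ {3}; g ≡ 0 at y ∈ ∅; common: ∅.
  x = 2: f ≡ 0 at y ∈ {0}; g ≡ 0 at y ∈ ∅; common: ∅.
  x = 3: f ≡ 0 at y ∈ {2}; g ≡ 0 at y ∈ ∅; common: ∅.
  x = 4: f ≡ 0 at y ∈ {4}; g ≡ 0 at y ∈ ∅; common: ∅.
Collecting: common zeros = ∅, so the count is 0.
Comparison with the Bézout bound: 0 ≤ 2 = deg(f)·deg(g), as expected for curves with no common component (the affine F_5-count falls short of the bound because intersections may lie at infinity, over extension fields, or carry multiplicity).


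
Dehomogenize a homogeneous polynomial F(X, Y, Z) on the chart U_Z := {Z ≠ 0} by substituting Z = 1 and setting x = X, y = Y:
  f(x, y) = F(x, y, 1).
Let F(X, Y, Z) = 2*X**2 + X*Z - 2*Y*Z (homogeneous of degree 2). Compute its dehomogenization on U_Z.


f(x, y) = 2*x**2 + x - 2*y

On U_Z we set Z = 1. Each monomial c·X^i·Y^j·Z^k in F becomes c·x^i·y^j·1^k = c·x^i·y^j.
Substituting Z = 1: F(X, Y, 1) = 2*x**2 + x - 2*y.
Note: deg(f) ≤ deg(F) = 2; strict inequality happens when F is divisible by Z (lost terms).


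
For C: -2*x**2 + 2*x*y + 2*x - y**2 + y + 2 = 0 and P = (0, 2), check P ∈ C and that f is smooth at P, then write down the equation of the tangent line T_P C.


Tangent line at P: 6*x - 3*y + 6 = 0.

Step 1: f(0, 2) = 0, so P lies on C.
Step 2: partial derivatives
  f_x(x, y) = -4*x + 2*y + 2, f_y(x, y) = 2*x - 2*y + 1.
  f_x(P) = 6, f_y(P) = -3 (gradient nonzero, so P is smooth).
Step 3: tangent line at P: 6·(x − 0) + -3·(y − 2) = 0.
Expanding: 6*x - 3*y + 6 = 0.


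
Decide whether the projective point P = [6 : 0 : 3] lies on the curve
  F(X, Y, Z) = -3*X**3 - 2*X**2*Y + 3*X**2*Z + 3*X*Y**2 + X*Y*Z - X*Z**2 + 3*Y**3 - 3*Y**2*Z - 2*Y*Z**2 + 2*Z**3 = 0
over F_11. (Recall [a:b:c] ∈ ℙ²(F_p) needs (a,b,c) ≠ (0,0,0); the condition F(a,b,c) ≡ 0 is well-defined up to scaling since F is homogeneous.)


F(6,0,3) ≡ 6 (mod 11); P is NOT on the curve.

Evaluate F(6, 0, 3) term-by-term (mod 11).
  -3*X**3 ↦ -3·216·1·1 = -648
  -2*X**2*Y ↦ -2·36·0·1 = 0
  3*X**2*Z ↦ 3·36·1·3 = 324
  3*X*Y**2 ↦ 3·6·0·1 = 0
  X*Y*Z ↦ 1·6·0·3 = 0
  -X*Z**2 ↦ -1·6·1·9 = -54
  3*Y**3 ↦ 3·1·0·1 = 0
  -3*Y**2*Z ↦ -3·1·0·3 = 0
  -2*Y*Z**2 ↦ -2·1·0·9 = 0
  2*Z**3 ↦ 2·1·1·27 = 54
Sum: F(6, 0, 3) = (-648) + (0) + (324) + (0) + (0) + (-54) + (0) + (0) + (0) + (54) = -324.
Reducing mod 11: -324 ≡ 6 (mod 11).
Since F(a, b, c) ≡ 6 ≠ 0 (mod 11), P does NOT lie on the curve.


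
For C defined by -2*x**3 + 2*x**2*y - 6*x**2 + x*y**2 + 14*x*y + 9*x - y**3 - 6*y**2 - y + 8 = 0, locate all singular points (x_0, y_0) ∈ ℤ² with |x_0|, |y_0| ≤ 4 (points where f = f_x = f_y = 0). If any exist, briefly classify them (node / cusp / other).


Singular points: {(-2, -3)}; classification: cusp.

Compute partial derivatives:
  f_x = -6*x**2 + 4*x*y - 12*x + y**2 + 14*y + 9.
  f_y = 2*x**2 + 2*x*y + 14*x - 3*y**2 - 12*y - 1.
Scan x_0 ∈ {−4, ..., 4}. For each x_0, f_y(x_0, y) is a polynomial in y; find its integer roots y ∈ {−4, ..., 4}, then test f_x and f at those candidates.
  x = -4: f_y(-4, y) = -3*y**2 - 20*y - 25; no integer root y with |y| ≤ 4.
  x = -3: f_y(-3, y) = -3*y**2 - 18*y - 25; no integer root y with |y| ≤ 4.
  x = -2: f_y(-2, y) = -3*y**2 - 16*y - 21; vanishes at y ∈ {-3}. (-2, -3): f_x = 0, f = 0 — SINGULAR.
  x = -1: f_y(-1, y) = -3*y**2 - 14*y - 13; no integer root y with |y| ≤ 4.
  x = 0: f_y(0, y) = -3*y**2 - 12*y - 1; no integer root y with |y| ≤ 4.
  x = 1: f_y(1, y) = -3*y**2 - 10*y + 15; no integer root y with |y| ≤ 4.
  x = 2: f_y(2, y) = -3*y**2 - 8*y + 35; no integer root y with |y| ≤ 4.
  x = 3: f_y(3, y) = -3*y**2 - 6*y + 59; no integer root y with |y| ≤ 4.
  x = 4: f_y(4, y) = -3*y**2 - 4*y + 87; no integer root y with |y| ≤ 4.
Only singular point on the grid: (-2, -3).
Classify: substitute x = -2 + u, y = -3 + v and expand: f = -2*u**3 + 2*u**2*v + u*v**2 - v**3 + v**2.
No constant or linear terms (consistent with a singular point). Quadratic part: v**2. Cubic part: -2*u**3 + 2*u**2*v + u*v**2 - v**3.
The quadratic part v**2 is a perfect square, so there is a single (double) tangent line v = 0, i.e. y = -3. Restricting the cubic part to that line (v = 0) leaves -2*u**3 ≠ 0, so f is not divisible by v and the branch is v² ≈ 2*u**3 to lowest order — this is a cusp.
Classification: cusp.


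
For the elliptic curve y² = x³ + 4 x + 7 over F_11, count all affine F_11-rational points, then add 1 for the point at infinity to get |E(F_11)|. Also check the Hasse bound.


Affine points = {(1, 1), (1, 10), (2, 1), (2, 10), (5, 3), (5, 8), (6, 4), (6, 7), (7, 2), (7, 9), (8, 1), (8, 10)}; affine count = 12; |E(F_11)| = 13.

Discriminant check: Δ ∝ 4a³ + 27b² = 4·4³ + 27·7² = 4·64 + 27·49 ≡ 6 (mod 11). Nonzero ⇒ E is nonsingular.
For each x ∈ F_11, compute rhs = x³ + 4·x + 7 mod 11, then count y ∈ F_11 with y² ≡ rhs.
  x = 0: rhs = 7, matching y values: none (0 points).
  x = 1: rhs = 1, matching y values: 1, 10 (2 points).
  x = 2: rhs = 1, matching y values: 1, 10 (2 points).
  x = 3: rhs = 2, matching y values: none (0 points).
  x = 4: rhs = 10, matching y values: none (0 points).
  x = 5: rhs = 9, matching y values: 3, 8 (2 points).
  x = 6: rhs = 5, matching y values: 4, 7 (2 points).
  x = 7: rhs = 4, matching y values: 2, 9 (2 points).
  x = 8: rhs = 1, matching y values: 1, 10 (2 points).
  x = 9: rhs = 2, matching y values: none (0 points).
  x = 10: rhs = 2, matching y values: none (0 points).
Total affine count: 12.
Full point count |E(F_11)| = 12 + 1 = 13.
Hasse bound: |13 − (11+1)| = |1| = 1 ≤ 2√11 ≈ 6.6332 ✓.


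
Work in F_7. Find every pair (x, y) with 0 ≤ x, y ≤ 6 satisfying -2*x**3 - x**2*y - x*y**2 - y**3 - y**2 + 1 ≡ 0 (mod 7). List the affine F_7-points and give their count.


Affine F_7-points: {(0, 3), (1, 3), (3, 4), (6, 2)}; count = 4.

For each of the 49 pairs (x, y) ∈ F_7², evaluate f(x, y) mod 7. Record the zeros.
  x = 0: [0↦1, 1↦6, 2↦3, 3↦0, 4↦5, 5↦5, 6↦1]  zeros at y ∈ {3}
  x = 1: [0↦6, 1↦2, 2↦2, 3↦0, 4↦4, 5↦1, 6↦6]  zeros at y ∈ {3}
  x = 2: [0↦6, 1↦5, 2↦6, 3↦3, 4↦4, 5↦3, 6↦1]  zeros at y ∈ ∅
  x = 3: [0↦3, 1↦3, 2↦3, 3↦4, 4↦0, 5↦6, 6↦2]  zeros at y ∈ {4}
  x = 4: [0↦6, 1↦5, 2↦2, 3↦5, 4↦1, 5↦5, 6↦4]  zeros at y ∈ ∅
  x = 5: [0↦3, 1↦6, 2↦5, 3↦1, 4↦2, 5↦2, 6↦2]  zeros at y ∈ ∅
  x = 6: [0↦3, 1↦1, 2↦0, 3↦1, 4↦5, 5↦6, 6↦5]  zeros at y ∈ {2}
Collecting zeros: affine points = {(0, 3), (1, 3), (3, 4), (6, 2)}.
Total count |C(F_7)_aff| = 4.


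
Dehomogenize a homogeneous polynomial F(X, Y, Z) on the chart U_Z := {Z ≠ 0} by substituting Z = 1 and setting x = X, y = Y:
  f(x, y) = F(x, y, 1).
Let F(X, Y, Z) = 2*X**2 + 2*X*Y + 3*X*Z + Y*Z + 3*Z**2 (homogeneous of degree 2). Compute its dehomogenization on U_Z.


f(x, y) = 2*x**2 + 2*x*y + 3*x + y + 3

On U_Z we set Z = 1. Each monomial c·X^i·Y^j·Z^k in F becomes c·x^i·y^j·1^k = c·x^i·y^j.
Substituting Z = 1: F(X, Y, 1) = 2*x**2 + 2*x*y + 3*x + y + 3.
Note: deg(f) ≤ deg(F) = 2; strict inequality happens when F is divisible by Z (lost terms).


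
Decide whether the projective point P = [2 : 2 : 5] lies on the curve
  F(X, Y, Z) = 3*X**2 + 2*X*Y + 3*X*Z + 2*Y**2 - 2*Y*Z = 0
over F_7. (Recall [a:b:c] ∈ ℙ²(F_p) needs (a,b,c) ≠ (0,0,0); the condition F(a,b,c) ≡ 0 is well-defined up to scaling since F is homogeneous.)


F(2,2,5) ≡ 3 (mod 7); P is NOT on the curve.

Evaluate F(2, 2, 5) term-by-term (mod 7).
  3*X**2 ↦ 3·4·1·1 = 12
  2*X*Y ↦ 2·2·2·1 = 8
  3*X*Z ↦ 3·2·1·5 = 30
  2*Y**2 ↦ 2·1·4·1 = 8
  -2*Y*Z ↦ -2·1·2·5 = -20
Sum: F(2, 2, 5) = (12) + (8) + (30) + (8) + (-20) = 38.
Reducing mod 7: 38 ≡ 3 (mod 7).
Since F(a, b, c) ≡ 3 ≠ 0 (mod 7), P does NOT lie on the curve.


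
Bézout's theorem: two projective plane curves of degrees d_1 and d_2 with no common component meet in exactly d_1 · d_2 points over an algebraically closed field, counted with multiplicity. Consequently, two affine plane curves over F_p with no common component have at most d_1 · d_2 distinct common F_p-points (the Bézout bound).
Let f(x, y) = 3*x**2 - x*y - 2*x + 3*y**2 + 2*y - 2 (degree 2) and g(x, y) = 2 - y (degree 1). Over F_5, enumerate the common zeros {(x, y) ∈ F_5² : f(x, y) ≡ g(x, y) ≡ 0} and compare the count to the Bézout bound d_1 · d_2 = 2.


Common zeros: ∅; count = 0; Bézout bound = 2.

deg(f) = 2, deg(g) = 1, so Bézout bound = 2.
Scan x ∈ F_5. For each x, list the y ∈ F_5 with f(x, y) ≡ 0 and those with g(x, y) ≡ 0 (mod 5); the common zeros in that column are the intersection.
  x = 0: f ≡ 0 at y ∈ ∅; g ≡ 0 at y ∈ {2}; common: ∅.
  x = 1: f ≡ 0 at y ∈ ∅; g ≡ 0 at y ∈ {2}; common: ∅.
  x = 2: f ≡ 0 at y ∈ ∅; g ≡ 0 at y ∈ {2}; common: ∅.
  x = 3: f ≡ 0 at y ∈ ∅; g ≡ 0 at y ∈ {2}; common: ∅.
  x = 4: f ≡ 0 at y ∈ ∅; g ≡ 0 at y ∈ {2}; common: ∅.
Collecting: common zeros = ∅, so the count is 0.
Comparison with the Bézout bound: 0 ≤ 2 = deg(f)·deg(g), as expected for curves with no common component (the affine F_5-count falls short of the bound because intersections may lie at infinity, over extension fields, or carry multiplicity).


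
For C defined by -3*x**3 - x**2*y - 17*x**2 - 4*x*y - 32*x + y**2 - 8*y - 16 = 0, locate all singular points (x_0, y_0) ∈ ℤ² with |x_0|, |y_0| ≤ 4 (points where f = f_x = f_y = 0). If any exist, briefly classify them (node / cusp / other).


Singular points: {(-2, 2)}; classification: node.

Compute partial derivatives:
  f_x = -9*x**2 - 2*x*y - 34*x - 4*y - 32.
  f_y = -x**2 - 4*x + 2*y - 8.
Scan x_0 ∈ {−4, ..., 4}. For each x_0, f_y(x_0, y) is a polynomial in y; find its integer roots y ∈ {−4, ..., 4}, then test f_x and f at those candidates.
  x = -4: f_y(-4, y) = 2*y - 8; vanishes at y ∈ {4}. (-4, 4): f_x = -24 ≠ 0.
  x = -3: f_y(-3, y) = 2*y - 5; no integer root y with |y| ≤ 4.
  x = -2: f_y(-2, y) = 2*y - 4; vanishes at y ∈ {2}. (-2, 2): f_x = 0, f = 0 — SINGULAR.
  x = -1: f_y(-1, y) = 2*y - 5; no integer root y with |y| ≤ 4.
  x = 0: f_y(0, y) = 2*y - 8; vanishes at y ∈ {4}. (0, 4): f_x = -48 ≠ 0.
  x = 1: f_y(1, y) = 2*y - 13; no integer root y with |y| ≤ 4.
  x = 2: f_y(2, y) = 2*y - 20; no integer root y with |y| ≤ 4.
  x = 3: f_y(3, y) = 2*y - 29; no integer root y with |y| ≤ 4.
  x = 4: f_y(4, y) = 2*y - 40; no integer root y with |y| ≤ 4.
Only singular point on the grid: (-2, 2).
Classify: substitute x = -2 + u, y = 2 + v and expand: f = -3*u**3 - u**2*v - u**2 + v**2.
No constant or linear terms (consistent with a singular point). Quadratic part: -u**2 + v**2. Cubic part: -3*u**3 - u**2*v.
The quadratic part v**2 - u**2 = (v − u)(v + u) splits into two distinct linear factors, so there are two distinct tangent lines y − 2 = ±(x − -2) — this is a node (ordinary double point).
Classification: node.


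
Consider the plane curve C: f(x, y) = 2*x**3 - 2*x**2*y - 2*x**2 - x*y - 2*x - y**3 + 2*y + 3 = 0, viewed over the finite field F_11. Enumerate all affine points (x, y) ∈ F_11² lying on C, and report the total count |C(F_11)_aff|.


Affine F_11-points: {(1, 9), (2, 3), (3, 0), (3, 5), (3, 6), (4, 8), (5, 6), (6, 5), (7, 1), (7, 2), (7, 8), (8, 1), (8, 5), (9, 1), (9, 2), (9, 8), (10, 6)}; count = 17.

For each of the 121 pairs (x, y) ∈ F_11², evaluate f(x, y) mod 11. Record the zeros.
  x = 0: [0↦3, 1↦4, 2↦10, 3↦4, 4↦2, 5↦9, 6↦8, 7↦4, 8↦2, 9↦7, 10↦2]  zeros at y ∈ ∅
  x = 1: [0↦1, 1↦10, 2↦2, 3↦4, 4↦10, 5↦3, 6↦10, 7↦3, 8↦9, 9↦0, 10↦3]  zeros at y ∈ {9}
  x = 2: [0↦7, 1↦9, 2↦5, 3↦0, 4↦10, 5↦7, 6↦7, 7↦4, 8↦3, 9↦9, 10↦5]  zeros at y ∈ {3}
  x = 3: [0↦0, 1↦2, 2↦9, 3↦4, 4↦3, 5↦0, 6↦0, 7↦8, 8↦7, 9↦2, 10↦9]  zeros at y ∈ {0, 5, 6}
  x = 4: [0↦3, 1↦1, 2↦4, 3↦6, 4↦1, 5↦5, 6↦1, 7↦5, 8↦0, 9↦2, 10↦5]  zeros at y ∈ {8}
  x = 5: [0↦6, 1↦7, 2↦2, 3↦7, 4↦5, 5↦1, 6↦0, 7↦7, 8↦5, 9↦10, 10↦5]  zeros at y ∈ {6}
  x = 6: [0↦10, 1↦10, 2↦4, 3↦8, 4↦5, 5↦0, 6↦9, 7↦4, 8↦1, 9↦5, 10↦10]  zeros at y ∈ {5}
  x = 7: [0↦5, 1↦0, 2↦0, 3↦10, 4↦2, 5↦3, 6↦7, 7↦8, 8↦0, 9↦10, 10↦10]  zeros at y ∈ {1, 2, 8}
  x = 8: [0↦3, 1↦0, 2↦2, 3↦3, 4↦8, 5↦0, 6↦6, 7↦9, 8↦3, 9↦4, 10↦6]  zeros at y ∈ {1, 5}
  x = 9: [0↦5, 1↦0, 2↦0, 3↦10, 4↦2, 5↦3, 6↦7, 7↦8, 8↦0, 9↦10, 10↦10]  zeros at y ∈ {1, 2, 8}
  x = 10: [0↦1, 1↦1, 2↦6, 3↦10, 4↦7, 5↦2, 6↦0, 7↦6, 8↦3, 9↦7, 10↦1]  zeros at y ∈ {6}
Collecting zeros: affine points = {(1, 9), (2, 3), (3, 0), (3, 5), (3, 6), (4, 8), (5, 6), (6, 5), (7, 1), (7, 2), (7, 8), (8, 1), (8, 5), (9, 1), (9, 2), (9, 8), (10, 6)}.
Total count |C(F_11)_aff| = 17.


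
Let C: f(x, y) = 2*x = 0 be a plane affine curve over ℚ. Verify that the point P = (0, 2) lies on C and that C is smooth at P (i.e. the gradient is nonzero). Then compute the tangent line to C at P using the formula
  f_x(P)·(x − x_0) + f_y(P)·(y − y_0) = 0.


Tangent line at P: 2*x = 0.

Step 1: f(0, 2) = 0, so P lies on C.
Step 2: partial derivatives
  f_x(x, y) = 2, f_y(x, y) = 0.
  f_x(P) = 2, f_y(P) = 0 (gradient nonzero, so P is smooth).
Step 3: tangent line at P: 2·(x − 0) + 0·(y − 2) = 0.
Expanding: 2*x = 0.


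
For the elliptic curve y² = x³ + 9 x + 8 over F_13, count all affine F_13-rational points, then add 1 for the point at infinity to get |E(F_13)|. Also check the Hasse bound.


Affine points = {(3, 6), (3, 7), (4, 2), (4, 11), (5, 3), (5, 10), (9, 5), (9, 8)}; affine count = 8; |E(F_13)| = 9.

Discriminant check: Δ ∝ 4a³ + 27b² = 4·9³ + 27·8² = 4·729 + 27·64 ≡ 3 (mod 13). Nonzero ⇒ E is nonsingular.
For each x ∈ F_13, compute rhs = x³ + 9·x + 8 mod 13, then count y ∈ F_13 with y² ≡ rhs.
  x = 0: rhs = 8, matching y values: none (0 points).
  x = 1: rhs = 5, matching y values: none (0 points).
  x = 2: rhs = 8, matching y values: none (0 points).
  x = 3: rhs = 10, matching y values: 6, 7 (2 points).
  x = 4: rhs = 4, matching y values: 2, 11 (2 points).
  x = 5: rhs = 9, matching y values: 3, 10 (2 points).
  x = 6: rhs = 5, matching y values: none (0 points).
  x = 7: rhs = 11, matching y values: none (0 points).
  x = 8: rhs = 7, matching y values: none (0 points).
  x = 9: rhs = 12, matching y values: 5, 8 (2 points).
  x = 10: rhs = 6, matching y values: none (0 points).
  x = 11: rhs = 8, matching y values: none (0 points).
  x = 12: rhs = 11, matching y values: none (0 points).
Total affine count: 8.
Full point count |E(F_13)| = 8 + 1 = 9.
Hasse bound: |9 − (13+1)| = |-5| = 5 ≤ 2√13 ≈ 7.2111 ✓.


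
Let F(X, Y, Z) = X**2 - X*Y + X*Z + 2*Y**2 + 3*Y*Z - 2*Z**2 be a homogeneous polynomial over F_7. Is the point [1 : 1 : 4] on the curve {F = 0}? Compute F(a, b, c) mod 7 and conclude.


F(1,1,4) ≡ 0 (mod 7); P is on the curve.

Evaluate F(1, 1, 4) term-by-term (mod 7).
  X**2 ↦ 1·1·1·1 = 1
  -X*Y ↦ -1·1·1·1 = -1
  X*Z ↦ 1·1·1·4 = 4
  2*Y**2 ↦ 2·1·1·1 = 2
  3*Y*Z ↦ 3·1·1·4 = 12
  -2*Z**2 ↦ -2·1·1·16 = -32
Sum: F(1, 1, 4) = (1) + (-1) + (4) + (2) + (12) + (-32) = -14.
Reducing mod 7: -14 ≡ 0 (mod 7).
Since F(a, b, c) ≡ 0 (mod 7), P lies on the curve.


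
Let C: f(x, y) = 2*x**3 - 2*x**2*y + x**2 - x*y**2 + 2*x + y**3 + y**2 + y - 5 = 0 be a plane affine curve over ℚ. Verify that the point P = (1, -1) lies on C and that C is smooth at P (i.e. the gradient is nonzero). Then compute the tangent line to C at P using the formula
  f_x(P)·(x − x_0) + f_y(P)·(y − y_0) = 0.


Tangent line at P: 13*x + 2*y - 11 = 0.

Step 1: f(1, -1) = 0, so P lies on C.
Step 2: partial derivatives
  f_x(x, y) = 6*x**2 - 4*x*y + 2*x - y**2 + 2, f_y(x, y) = -2*x**2 - 2*x*y + 3*y**2 + 2*y + 1.
  f_x(P) = 13, f_y(P) = 2 (gradient nonzero, so P is smooth).
Step 3: tangent line at P: 13·(x − 1) + 2·(y − -1) = 0.
Expanding: 13*x + 2*y - 11 = 0.


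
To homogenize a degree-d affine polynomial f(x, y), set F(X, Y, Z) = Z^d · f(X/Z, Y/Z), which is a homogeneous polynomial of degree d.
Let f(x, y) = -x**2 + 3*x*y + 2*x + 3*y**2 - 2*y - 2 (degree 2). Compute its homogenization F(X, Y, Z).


F(X, Y, Z) = -X**2 + 3*X*Y + 2*X*Z + 3*Y**2 - 2*Y*Z - 2*Z**2

deg(f) = 2.
Substitute x = X/Z, y = Y/Z into f, then multiply by Z^2.
  monomial -1·x^2·y^0 ↦ -1·X^2·Y^0·Z^0.
  monomial 3·x^1·y^1 ↦ 3·X^1·Y^1·Z^0.
  monomial 2·x^1·y^0 ↦ 2·X^1·Y^0·Z^1.
  monomial 3·x^0·y^2 ↦ 3·X^0·Y^2·Z^0.
  monomial -2·x^0·y^1 ↦ -2·X^0·Y^1·Z^1.
  monomial -2·x^0·y^0 ↦ -2·X^0·Y^0·Z^2.
Collecting: F(X, Y, Z) = -X**2 + 3*X*Y + 2*X*Z + 3*Y**2 - 2*Y*Z - 2*Z**2.


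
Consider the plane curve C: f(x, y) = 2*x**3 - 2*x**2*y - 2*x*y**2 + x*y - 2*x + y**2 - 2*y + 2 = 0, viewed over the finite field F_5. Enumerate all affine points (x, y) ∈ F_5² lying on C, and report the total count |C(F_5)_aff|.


Affine F_5-points: {(0, 3), (0, 4), (3, 0), (4, 1), (4, 4)}; count = 5.

For each of the 25 pairs (x, y) ∈ F_5², evaluate f(x, y) mod 5. Record the zeros.
  x = 0: [0↦2, 1↦1, 2↦2, 3↦0, 4↦0]  zeros at y ∈ {3, 4}
  x = 1: [0↦2, 1↦3, 2↦2, 3↦4, 4↦4]  zeros at y ∈ ∅
  x = 2: [0↦4, 1↦3, 2↦1, 3↦3, 4↦4]  zeros at y ∈ ∅
  x = 3: [0↦0, 1↦3, 2↦1, 3↦4, 4↦2]  zeros at y ∈ {0}
  x = 4: [0↦2, 1↦0, 2↦4, 3↦4, 4↦0]  zeros at y ∈ {1, 4}
Collecting zeros: affine points = {(0, 3), (0, 4), (3, 0), (4, 1), (4, 4)}.
Total count |C(F_5)_aff| = 5.


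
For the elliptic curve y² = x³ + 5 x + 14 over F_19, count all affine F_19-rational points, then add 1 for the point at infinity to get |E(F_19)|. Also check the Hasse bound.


Affine points = {(1, 1), (1, 18), (9, 3), (9, 16), (10, 0), (12, 4), (12, 15), (14, 4), (14, 15), (15, 5), (15, 14)}; affine count = 11; |E(F_19)| = 12.

Discriminant check: Δ ∝ 4a³ + 27b² = 4·5³ + 27·14² = 4·125 + 27·196 ≡ 16 (mod 19). Nonzero ⇒ E is nonsingular.
For each x ∈ F_19, compute rhs = x³ + 5·x + 14 mod 19, then count y ∈ F_19 with y² ≡ rhs.
  x = 0: rhs = 14, matching y values: none (0 points).
  x = 1: rhs = 1, matching y values: 1, 18 (2 points).
  x = 2: rhs = 13, matching y values: none (0 points).
  x = 3: rhs = 18, matching y values: none (0 points).
  x = 4: rhs = 3, matching y values: none (0 points).
  x = 5: rhs = 12, matching y values: none (0 points).
  x = 6: rhs = 13, matching y values: none (0 points).
  x = 7: rhs = 12, matching y values: none (0 points).
  x = 8: rhs = 15, matching y values: none (0 points).
  x = 9: rhs = 9, matching y values: 3, 16 (2 points).
  x = 10: rhs = 0, matching y values: 0 (1 points).
  x = 11: rhs = 13, matching y values: none (0 points).
  x = 12: rhs = 16, matching y values: 4, 15 (2 points).
  x = 13: rhs = 15, matching y values: none (0 points).
  x = 14: rhs = 16, matching y values: 4, 15 (2 points).
  x = 15: rhs = 6, matching y values: 5, 14 (2 points).
  x = 16: rhs = 10, matching y values: none (0 points).
  x = 17: rhs = 15, matching y values: none (0 points).
  x = 18: rhs = 8, matching y values: none (0 points).
Total affine count: 11.
Full point count |E(F_19)| = 11 + 1 = 12.
Hasse bound: |12 − (19+1)| = |-8| = 8 ≤ 2√19 ≈ 8.7178 ✓.


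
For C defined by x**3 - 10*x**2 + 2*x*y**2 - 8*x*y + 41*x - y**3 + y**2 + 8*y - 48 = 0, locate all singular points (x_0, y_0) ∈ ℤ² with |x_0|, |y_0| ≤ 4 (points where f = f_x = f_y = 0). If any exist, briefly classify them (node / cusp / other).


Singular points: {(3, 2)}; classification: node.

Compute partial derivatives:
  f_x = 3*x**2 - 20*x + 2*y**2 - 8*y + 41.
  f_y = 4*x*y - 8*x - 3*y**2 + 2*y + 8.
Scan x_0 ∈ {−4, ..., 4}. For each x_0, f_y(x_0, y) is a polynomial in y; find its integer roots y ∈ {−4, ..., 4}, then test f_x and f at those candidates.
  x = -4: f_y(-4, y) = -3*y**2 - 14*y + 40; vanishes at y ∈ {2}. (-4, 2): f_x = 161 ≠ 0.
  x = -3: f_y(-3, y) = -3*y**2 - 10*y + 32; vanishes at y ∈ {2}. (-3, 2): f_x = 120 ≠ 0.
  x = -2: f_y(-2, y) = -3*y**2 - 6*y + 24; vanishes at y ∈ {-4, 2}. (-2, -4): f_x = 157 ≠ 0; (-2, 2): f_x = 85 ≠ 0.
  x = -1: f_y(-1, y) = -3*y**2 - 2*y + 16; vanishes at y ∈ {2}. (-1, 2): f_x = 56 ≠ 0.
  x = 0: f_y(0, y) = -3*y**2 + 2*y + 8; vanishes at y ∈ {2}. (0, 2): f_x = 33 ≠ 0.
  x = 1: f_y(1, y) = -3*y**2 + 6*y; vanishes at y ∈ {0, 2}. (1, 0): f_x = 24 ≠ 0; (1, 2): f_x = 16 ≠ 0.
  x = 2: f_y(2, y) = -3*y**2 + 10*y - 8; vanishes at y ∈ {2}. (2, 2): f_x = 5 ≠ 0.
  x = 3: f_y(3, y) = -3*y**2 + 14*y - 16; vanishes at y ∈ {2}. (3, 2): f_x = 0, f = 0 — SINGULAR.
  x = 4: f_y(4, y) = -3*y**2 + 18*y - 24; vanishes at y ∈ {2, 4}. (4, 2): f_x = 1 ≠ 0; (4, 4): f_x = 9 ≠ 0.
Only singular point on the grid: (3, 2).
Classify: substitute x = 3 + u, y = 2 + v and expand: f = u**3 - u**2 + 2*u*v**2 - v**3 + v**2.
No constant or linear terms (consistent with a singular point). Quadratic part: -u**2 + v**2. Cubic part: u**3 + 2*u*v**2 - v**3.
The quadratic part v**2 - u**2 = (v − u)(v + u) splits into two distinct linear factors, so there are two distinct tangent lines y − 2 = ±(x − 3) — this is a node (ordinary double point).
Classification: node.


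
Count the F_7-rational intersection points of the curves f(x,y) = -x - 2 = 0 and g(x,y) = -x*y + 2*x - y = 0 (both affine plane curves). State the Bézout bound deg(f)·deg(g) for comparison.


Common zeros: {(5, 4)}; count = 1; Bézout bound = 2.

deg(f) = 1, deg(g) = 2, so Bézout bound = 2.
Scan x ∈ F_7. For each x, list the y ∈ F_7 with f(x, y) ≡ 0 and those with g(x, y) ≡ 0 (mod 7); the common zeros in that column are the intersection.
  x = 0: f ≡ 0 at y ∈ ∅; g ≡ 0 at y ∈ {0}; common: ∅.
  x = 1: f ≡ 0 at y ∈ ∅; g ≡ 0 at y ∈ {1}; common: ∅.
  x = 2: f ≡ 0 at y ∈ ∅; g ≡ 0 at y ∈ {6}; common: ∅.
  x = 3: f ≡ 0 at y ∈ ∅; g ≡ 0 at y ∈ {5}; common: ∅.
  x = 4: f ≡ 0 at y ∈ ∅; g ≡ 0 at y ∈ {3}; common: ∅.
  x = 5: f ≡ 0 at y ∈ {0, 1, 2, 3, 4, 5, 6}; g ≡ 0 at y ∈ {4}; common: {4}.
  x = 6: f ≡ 0 at y ∈ ∅; g ≡ 0 at y ∈ ∅; common: ∅.
Collecting: common zeros = {(5, 4)}, so the count is 1.
Comparison with the Bézout bound: 1 ≤ 2 = deg(f)·deg(g), as expected for curves with no common component (the affine F_7-count falls short of the bound because intersections may lie at infinity, over extension fields, or carry multiplicity).


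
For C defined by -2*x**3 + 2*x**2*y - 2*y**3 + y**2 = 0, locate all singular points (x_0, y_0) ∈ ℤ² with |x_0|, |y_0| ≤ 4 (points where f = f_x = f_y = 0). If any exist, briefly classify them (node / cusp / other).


Singular points: {(0, 0)}; classification: cusp.

Compute partial derivatives:
  f_x = -6*x**2 + 4*x*y.
  f_y = 2*x**2 - 6*y**2 + 2*y.
Scan x_0 ∈ {−4, ..., 4}. For each x_0, f_y(x_0, y) is a polynomial in y; find its integer roots y ∈ {−4, ..., 4}, then test f_x and f at those candidates.
  x = -4: f_y(-4, y) = -6*y**2 + 2*y + 32; no integer root y with |y| ≤ 4.
  x = -3: f_y(-3, y) = -6*y**2 + 2*y + 18; no integer root y with |y| ≤ 4.
  x = -2: f_y(-2, y) = -6*y**2 + 2*y + 8; vanishes at y ∈ {-1}. (-2, -1): f_x = -16 ≠ 0.
  x = -1: f_y(-1, y) = -6*y**2 + 2*y + 2; no integer root y with |y| ≤ 4.
  x = 0: f_y(0, y) = -6*y**2 + 2*y; vanishes at y ∈ {0}. (0, 0): f_x = 0, f = 0 — SINGULAR.
  x = 1: f_y(1, y) = -6*y**2 + 2*y + 2; no integer root y with |y| ≤ 4.
  x = 2: f_y(2, y) = -6*y**2 + 2*y + 8; vanishes at y ∈ {-1}. (2, -1): f_x = -32 ≠ 0.
  x = 3: f_y(3, y) = -6*y**2 + 2*y + 18; no integer root y with |y| ≤ 4.
  x = 4: f_y(4, y) = -6*y**2 + 2*y + 32; no integer root y with |y| ≤ 4.
Only singular point on the grid: (0, 0).
Classify: substitute x = 0 + u, y = 0 + v and expand: f = -2*u**3 + 2*u**2*v - 2*v**3 + v**2.
No constant or linear terms (consistent with a singular point). Quadratic part: v**2. Cubic part: -2*u**3 + 2*u**2*v - 2*v**3.
The quadratic part v**2 is a perfect square, so there is a single (double) tangent line v = 0, i.e. y = 0. Restricting the cubic part to that line (v = 0) leaves -2*u**3 ≠ 0, so f is not divisible by v and the branch is v² ≈ 2*u**3 to lowest order — this is a cusp.
Classification: cusp.


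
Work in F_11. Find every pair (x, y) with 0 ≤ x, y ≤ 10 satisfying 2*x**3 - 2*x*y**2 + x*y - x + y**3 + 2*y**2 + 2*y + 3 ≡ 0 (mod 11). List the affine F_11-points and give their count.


Affine F_11-points: {(1, 10), (3, 10), (4, 5), (6, 0), (7, 0), (7, 2), (7, 10), (8, 8), (8, 9), (9, 0), (9, 5)}; count = 11.

For each of the 121 pairs (x, y) ∈ F_11², evaluate f(x, y) mod 11. Record the zeros.
  x = 0: [0↦3, 1↦8, 2↦1, 3↦10, 4↦8, 5↦1, 6↦6, 7↦7, 8↦10, 9↦10, 10↦2]  zeros at y ∈ ∅
  x = 1: [0↦4, 1↦8, 2↦7, 3↦7, 4↦3, 5↦1, 6↦7, 7↦5, 8↦1, 9↦1, 10↦0]  zeros at y ∈ {10}
  x = 2: [0↦6, 1↦9, 2↦3, 3↦5, 4↦10, 5↦2, 6↦9, 7↦4, 8↦4, 9↦4, 10↦10]  zeros at y ∈ ∅
  x = 3: [0↦10, 1↦1, 2↦1, 3↦5, 4↦8, 5↦5, 6↦2, 7↦5, 8↦9, 9↦9, 10↦0]  zeros at y ∈ {10}
  x = 4: [0↦6, 1↦7, 2↦2, 3↦8, 4↦9, 5↦0, 6↦9, 7↦9, 8↦6, 9↦6, 10↦4]  zeros at y ∈ {5}
  x = 5: [0↦6, 1↦6, 2↦7, 3↦4, 4↦3, 5↦10, 6↦9, 7↦6, 8↦7, 9↦7, 10↦1]  zeros at y ∈ ∅
  x = 6: [0↦0, 1↦10, 2↦6, 3↦5, 4↦2, 5↦3, 6↦3, 7↦8, 8↦2, 9↦2, 10↦3]  zeros at y ∈ {0}
  x = 7: [0↦0, 1↦9, 2↦0, 3↦1, 4↦7, 5↦2, 6↦3, 7↦5, 8↦3, 9↦3, 10↦0]  zeros at y ∈ {0, 2, 10}
  x = 8: [0↦7, 1↦4, 2↦1, 3↦4, 4↦8, 5↦8, 6↦10, 7↦9, 8↦0, 9↦0, 10↦4]  zeros at y ∈ {8, 9}
  x = 9: [0↦0, 1↦7, 2↦10, 3↦4, 4↦6, 5↦0, 6↦3, 7↦10, 8↦5, 9↦5, 10↦5]  zeros at y ∈ {0, 5}
  x = 10: [0↦2, 1↦8, 2↦6, 3↦2, 4↦2, 5↦1, 6↦5, 7↦9, 8↦8, 9↦8, 10↦4]  zeros at y ∈ ∅
Collecting zeros: affine points = {(1, 10), (3, 10), (4, 5), (6, 0), (7, 0), (7, 2), (7, 10), (8, 8), (8, 9), (9, 0), (9, 5)}.
Total count |C(F_11)_aff| = 11.


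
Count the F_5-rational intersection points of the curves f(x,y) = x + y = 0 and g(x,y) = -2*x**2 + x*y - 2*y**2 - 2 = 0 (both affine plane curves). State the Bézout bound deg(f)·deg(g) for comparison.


Common zeros: ∅; count = 0; Bézout bound = 2.

deg(f) = 1, deg(g) = 2, so Bézout bound = 2.
Scan x ∈ F_5. For each x, list the y ∈ F_5 with f(x, y) ≡ 0 and those with g(x, y) ≡ 0 (mod 5); the common zeros in that column are the intersection.
  x = 0: f ≡ 0 at y ∈ {0}; g ≡ 0 at y ∈ {2, 3}; common: ∅.
  x = 1: f ≡ 0 at y ∈ {4}; g ≡ 0 at y ∈ {1, 2}; common: ∅.
  x = 2: f ≡ 0 at y ∈ {3}; g ≡ 0 at y ∈ {0, 1}; common: ∅.
  x = 3: f ≡ 0 at y ∈ {2}; g ≡ 0 at y ∈ {0, 4}; common: ∅.
  x = 4: f ≡ 0 at y ∈ {1}; g ≡ 0 at y ∈ {3, 4}; common: ∅.
Collecting: common zeros = ∅, so the count is 0.
Comparison with the Bézout bound: 0 ≤ 2 = deg(f)·deg(g), as expected for curves with no common component (the affine F_5-count falls short of the bound because intersections may lie at infinity, over extension fields, or carry multiplicity).


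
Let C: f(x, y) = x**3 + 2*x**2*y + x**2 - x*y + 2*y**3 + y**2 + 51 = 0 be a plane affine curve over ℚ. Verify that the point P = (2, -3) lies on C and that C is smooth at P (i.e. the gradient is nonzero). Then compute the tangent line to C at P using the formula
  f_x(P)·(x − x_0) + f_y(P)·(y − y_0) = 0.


Tangent line at P: -5*x + 54*y + 172 = 0.

Step 1: f(2, -3) = 0, so P lies on C.
Step 2: partial derivatives
  f_x(x, y) = 3*x**2 + 4*x*y + 2*x - y, f_y(x, y) = 2*x**2 - x + 6*y**2 + 2*y.
  f_x(P) = -5, f_y(P) = 54 (gradient nonzero, so P is smooth).
Step 3: tangent line at P: -5·(x − 2) + 54·(y − -3) = 0.
Expanding: -5*x + 54*y + 172 = 0.


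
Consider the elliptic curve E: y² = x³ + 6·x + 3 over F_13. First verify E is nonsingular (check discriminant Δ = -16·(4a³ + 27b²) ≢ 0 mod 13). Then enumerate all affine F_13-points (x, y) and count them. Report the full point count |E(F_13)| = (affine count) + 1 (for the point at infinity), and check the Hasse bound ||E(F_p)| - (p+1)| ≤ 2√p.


Affine points = {(0, 4), (0, 9), (1, 6), (1, 7), (2, 6), (2, 7), (3, 3), (3, 10), (4, 0), (8, 2), (8, 11), (10, 6), (10, 7), (11, 3), (11, 10), (12, 3), (12, 10)}; affine count = 17; |E(F_13)| = 18.

Discriminant check: Δ ∝ 4a³ + 27b² = 4·6³ + 27·3² = 4·216 + 27·9 ≡ 2 (mod 13). Nonzero ⇒ E is nonsingular.
For each x ∈ F_13, compute rhs = x³ + 6·x + 3 mod 13, then count y ∈ F_13 with y² ≡ rhs.
  x = 0: rhs = 3, matching y values: 4, 9 (2 points).
  x = 1: rhs = 10, matching y values: 6, 7 (2 points).
  x = 2: rhs = 10, matching y values: 6, 7 (2 points).
  x = 3: rhs = 9, matching y values: 3, 10 (2 points).
  x = 4: rhs = 0, matching y values: 0 (1 points).
  x = 5: rhs = 2, matching y values: none (0 points).
  x = 6: rhs = 8, matching y values: none (0 points).
  x = 7: rhs = 11, matching y values: none (0 points).
  x = 8: rhs = 4, matching y values: 2, 11 (2 points).
  x = 9: rhs = 6, matching y values: none (0 points).
  x = 10: rhs = 10, matching y values: 6, 7 (2 points).
  x = 11: rhs = 9, matching y values: 3, 10 (2 points).
  x = 12: rhs = 9, matching y values: 3, 10 (2 points).
Total affine count: 17.
Full point count |E(F_13)| = 17 + 1 = 18.
Hasse bound: |18 − (13+1)| = |4| = 4 ≤ 2√13 ≈ 7.2111 ✓.


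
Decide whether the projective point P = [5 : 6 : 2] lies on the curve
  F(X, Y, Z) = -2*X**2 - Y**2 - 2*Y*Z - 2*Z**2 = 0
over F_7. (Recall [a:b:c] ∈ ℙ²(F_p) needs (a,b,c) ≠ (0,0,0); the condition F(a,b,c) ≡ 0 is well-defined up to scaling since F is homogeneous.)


F(5,6,2) ≡ 1 (mod 7); P is NOT on the curve.

Evaluate F(5, 6, 2) term-by-term (mod 7).
  -2*X**2 ↦ -2·25·1·1 = -50
  -Y**2 ↦ -1·1·36·1 = -36
  -2*Y*Z ↦ -2·1·6·2 = -24
  -2*Z**2 ↦ -2·1·1·4 = -8
Sum: F(5, 6, 2) = (-50) + (-36) + (-24) + (-8) = -118.
Reducing mod 7: -118 ≡ 1 (mod 7).
Since F(a, b, c) ≡ 1 ≠ 0 (mod 7), P does NOT lie on the curve.


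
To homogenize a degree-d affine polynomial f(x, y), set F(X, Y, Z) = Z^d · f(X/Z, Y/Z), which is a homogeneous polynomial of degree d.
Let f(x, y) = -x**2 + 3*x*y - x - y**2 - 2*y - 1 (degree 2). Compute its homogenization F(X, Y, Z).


F(X, Y, Z) = -X**2 + 3*X*Y - X*Z - Y**2 - 2*Y*Z - Z**2

deg(f) = 2.
Substitute x = X/Z, y = Y/Z into f, then multiply by Z^2.
  monomial -1·x^2·y^0 ↦ -1·X^2·Y^0·Z^0.
  monomial 3·x^1·y^1 ↦ 3·X^1·Y^1·Z^0.
  monomial -1·x^1·y^0 ↦ -1·X^1·Y^0·Z^1.
  monomial -1·x^0·y^2 ↦ -1·X^0·Y^2·Z^0.
  monomial -2·x^0·y^1 ↦ -2·X^0·Y^1·Z^1.
  monomial -1·x^0·y^0 ↦ -1·X^0·Y^0·Z^2.
Collecting: F(X, Y, Z) = -X**2 + 3*X*Y - X*Z - Y**2 - 2*Y*Z - Z**2.


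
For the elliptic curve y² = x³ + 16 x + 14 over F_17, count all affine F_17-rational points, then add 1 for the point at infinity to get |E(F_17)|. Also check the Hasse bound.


Affine points = {(3, 2), (3, 15), (5, 7), (5, 10), (8, 5), (8, 12), (10, 1), (10, 16), (11, 5), (11, 12), (12, 8), (12, 9), (15, 5), (15, 12)}; affine count = 14; |E(F_17)| = 15.

Discriminant check: Δ ∝ 4a³ + 27b² = 4·16³ + 27·14² = 4·4096 + 27·196 ≡ 1 (mod 17). Nonzero ⇒ E is nonsingular.
For each x ∈ F_17, compute rhs = x³ + 16·x + 14 mod 17, then count y ∈ F_17 with y² ≡ rhs.
  x = 0: rhs = 14, matching y values: none (0 points).
  x = 1: rhs = 14, matching y values: none (0 points).
  x = 2: rhs = 3, matching y values: none (0 points).
  x = 3: rhs = 4, matching y values: 2, 15 (2 points).
  x = 4: rhs = 6, matching y values: none (0 points).
  x = 5: rhs = 15, matching y values: 7, 10 (2 points).
  x = 6: rhs = 3, matching y values: none (0 points).
  x = 7: rhs = 10, matching y values: none (0 points).
  x = 8: rhs = 8, matching y values: 5, 12 (2 points).
  x = 9: rhs = 3, matching y values: none (0 points).
  x = 10: rhs = 1, matching y values: 1, 16 (2 points).
  x = 11: rhs = 8, matching y values: 5, 12 (2 points).
  x = 12: rhs = 13, matching y values: 8, 9 (2 points).
  x = 13: rhs = 5, matching y values: none (0 points).
  x = 14: rhs = 7, matching y values: none (0 points).
  x = 15: rhs = 8, matching y values: 5, 12 (2 points).
  x = 16: rhs = 14, matching y values: none (0 points).
Total affine count: 14.
Full point count |E(F_17)| = 14 + 1 = 15.
Hasse bound: |15 − (17+1)| = |-3| = 3 ≤ 2√17 ≈ 8.2462 ✓.


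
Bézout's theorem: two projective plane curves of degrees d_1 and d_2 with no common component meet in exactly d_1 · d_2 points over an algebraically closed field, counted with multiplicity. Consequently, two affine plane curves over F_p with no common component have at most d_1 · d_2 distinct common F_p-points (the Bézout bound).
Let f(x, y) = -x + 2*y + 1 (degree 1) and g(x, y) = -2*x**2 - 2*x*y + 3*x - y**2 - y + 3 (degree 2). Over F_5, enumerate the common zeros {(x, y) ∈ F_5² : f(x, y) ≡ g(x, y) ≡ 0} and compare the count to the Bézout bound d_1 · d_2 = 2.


Common zeros: ∅; count = 0; Bézout bound = 2.

deg(f) = 1, deg(g) = 2, so Bézout bound = 2.
Scan x ∈ F_5. For each x, list the y ∈ F_5 with f(x, y) ≡ 0 and those with g(x, y) ≡ 0 (mod 5); the common zeros in that column are the intersection.
  x = 0: f ≡ 0 at y ∈ {2}; g ≡ 0 at y ∈ ∅; common: ∅.
  x = 1: f ≡ 0 at y ∈ {0}; g ≡ 0 at y ∈ {1}; common: ∅.
  x = 2: f ≡ 0 at y ∈ {3}; g ≡ 0 at y ∈ {1, 4}; common: ∅.
  x = 3: f ≡ 0 at y ∈ {1}; g ≡ 0 at y ∈ {4}; common: ∅.
  x = 4: f ≡ 0 at y ∈ {4}; g ≡ 0 at y ∈ ∅; common: ∅.
Collecting: common zeros = ∅, so the count is 0.
Comparison with the Bézout bound: 0 ≤ 2 = deg(f)·deg(g), as expected for curves with no common component (the affine F_5-count falls short of the bound because intersections may lie at infinity, over extension fields, or carry multiplicity).


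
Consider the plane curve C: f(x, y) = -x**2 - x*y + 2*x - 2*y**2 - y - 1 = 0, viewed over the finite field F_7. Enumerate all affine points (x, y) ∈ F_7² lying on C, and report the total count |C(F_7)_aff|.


Affine F_7-points: {(0, 5), (1, 0), (1, 6), (2, 3), (2, 6), (4, 3), (4, 5)}; count = 7.

For each of the 49 pairs (x, y) ∈ F_7², evaluate f(x, y) mod 7. Record the zeros.
  x = 0: [0↦6, 1↦3, 2↦3, 3↦6, 4↦5, 5↦0, 6↦5]  zeros at y ∈ {5}
  x = 1: [0↦0, 1↦3, 2↦2, 3↦4, 4↦2, 5↦3, 6↦0]  zeros at y ∈ {0, 6}
  x = 2: [0↦6, 1↦1, 2↦6, 3↦0, 4↦4, 5↦4, 6↦0]  zeros at y ∈ {3, 6}
  x = 3: [0↦3, 1↦4, 2↦1, 3↦1, 4↦4, 5↦3, 6↦5]  zeros at y ∈ ∅
  x = 4: [0↦5, 1↦5, 2↦1, 3↦0, 4↦2, 5↦0, 6↦1]  zeros at y ∈ {3, 5}
  x = 5: [0↦5, 1↦4, 2↦6, 3↦4, 4↦5, 5↦2, 6↦2]  zeros at y ∈ ∅
  x = 6: [0↦3, 1↦1, 2↦2, 3↦6, 4↦6, 5↦2, 6↦1]  zeros at y ∈ ∅
Collecting zeros: affine points = {(0, 5), (1, 0), (1, 6), (2, 3), (2, 6), (4, 3), (4, 5)}.
Total count |C(F_7)_aff| = 7.


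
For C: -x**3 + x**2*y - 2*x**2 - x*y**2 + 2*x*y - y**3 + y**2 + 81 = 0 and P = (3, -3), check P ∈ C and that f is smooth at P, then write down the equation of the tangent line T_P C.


Tangent line at P: 216 - 72*x = 0.

Step 1: f(3, -3) = 0, so P lies on C.
Step 2: partial derivatives
  f_x(x, y) = -3*x**2 + 2*x*y - 4*x - y**2 + 2*y, f_y(x, y) = x**2 - 2*x*y + 2*x - 3*y**2 + 2*y.
  f_x(P) = -72, f_y(P) = 0 (gradient nonzero, so P is smooth).
Step 3: tangent line at P: -72·(x − 3) + 0·(y − -3) = 0.
Expanding: 216 - 72*x = 0.


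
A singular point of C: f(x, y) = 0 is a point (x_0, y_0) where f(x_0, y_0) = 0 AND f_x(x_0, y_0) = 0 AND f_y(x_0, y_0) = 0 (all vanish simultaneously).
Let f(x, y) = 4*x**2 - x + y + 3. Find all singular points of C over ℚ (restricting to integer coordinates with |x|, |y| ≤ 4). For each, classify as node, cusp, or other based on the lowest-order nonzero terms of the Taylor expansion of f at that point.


No singular points in the scanned grid; C is smooth there.

Compute partial derivatives:
  f_x = 8*x - 1.
  f_y = 1.
f_y = 1 is a nonzero constant, so f_y never vanishes: no point (x, y) can satisfy f = f_x = f_y = 0. In particular no (x, y) ∈ {−4, ..., 4}² is singular; the curve is smooth.
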